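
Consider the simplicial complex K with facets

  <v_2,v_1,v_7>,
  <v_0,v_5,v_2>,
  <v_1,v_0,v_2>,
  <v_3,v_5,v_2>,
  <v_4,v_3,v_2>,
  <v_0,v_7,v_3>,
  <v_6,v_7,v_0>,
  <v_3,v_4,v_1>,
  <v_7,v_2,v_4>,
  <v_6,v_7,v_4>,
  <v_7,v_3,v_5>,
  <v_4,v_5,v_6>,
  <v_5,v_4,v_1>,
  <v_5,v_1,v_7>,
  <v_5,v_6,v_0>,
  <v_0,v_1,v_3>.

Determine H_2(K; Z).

Take the total order v_0 < v_1 < v_2 < v_3 < v_4 < v_5 < v_6 < v_7 on the vertex set. Then K (dimension 2) consists of the simplices:

  0-simplices (8): [v_0], [v_1], [v_2], [v_3], [v_4], [v_5], [v_6], [v_7]
  1-simplices (24): (24 of them)
  2-simplices (16): (16 of them)

giving chain groups C_0 ≅ Z^8, C_1 ≅ Z^24, C_2 ≅ Z^16.

Boundary ∂_1: C_1 → C_0 maps an edge to its endpoints' difference, ∂[p,q] = q − p. For instance
  ∂[v_5,v_7] = [v_7] − [v_5].
As a 8×24 matrix over Z this has rank 7, with invariant factors (1,1,1,1,1,1,1).

The boundary map ∂_2: C_2 → C_1 acts by ∂[p,q,r] = [q,r] − [p,r] + [p,q]. For instance
  ∂[v_1,v_4,v_5] = [v_4,v_5] − [v_1,v_5] + [v_1,v_4],
  ∂[v_2,v_3,v_4] = [v_3,v_4] − [v_2,v_4] + [v_2,v_3].
The resulting 24×16 matrix has rank 15, and its Smith normal form has invariant factors (1,1,1,1,1,1,1,1,1,1,1,1,1,1,1).

Now H_k = ker ∂_k / im ∂_{k+1}, so:

  H_2: rank ker ∂_2 − rank ∂_3 = (16 − 15) − 0 = 1, and there is no ∂_3, so H_2 ≅ Z.

H_2 ≅ Z.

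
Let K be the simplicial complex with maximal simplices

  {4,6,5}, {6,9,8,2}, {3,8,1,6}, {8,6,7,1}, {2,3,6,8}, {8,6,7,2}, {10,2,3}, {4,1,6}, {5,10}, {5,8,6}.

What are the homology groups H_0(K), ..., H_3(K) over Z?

K has 10 vertices, 24 edges, 19 triangles, 5 3-simplices.
rank ∂_0 = 0, rank ∂_1 = 9 ⇒ b_0 = 10 − 0 − 9 = 1; all invariant factors of ∂_1 are 1 so no torsion. So H_0 = Z.
rank ∂_1 = 9, rank ∂_2 = 14 ⇒ b_1 = 24 − 9 − 14 = 1; all invariant factors of ∂_2 are 1 so no torsion. So H_1 = Z.
rank ∂_2 = 14, rank ∂_3 = 5 ⇒ b_2 = 19 − 14 − 5 = 0; all invariant factors of ∂_3 are 1 so no torsion. So H_2 = 0.
rank ∂_3 = 5, rank ∂_4 = 0 ⇒ b_3 = 5 − 5 − 0 = 0. So H_3 = 0.

H_0 = Z,  H_1 = Z,  H_2 = 0,  H_3 = 0.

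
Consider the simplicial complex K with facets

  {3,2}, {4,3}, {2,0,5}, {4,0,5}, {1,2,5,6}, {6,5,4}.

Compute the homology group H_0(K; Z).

We work with the vertex ordering 0 < 1 < 2 < 3 < 4 < 5 < 6. The simplices of K, each written with vertices in increasing order, are:

  0-simplices (7): [0], [1], [2], [3], [4], [5], [6]
  1-simplices (13): [0,2], [0,4], [0,5], [1,2], [1,5], [1,6], [2,3], [2,5], [2,6], [3,4], [4,5], [4,6], [5,6]
  2-simplices (7): [0,2,5], [0,4,5], [1,2,5], [1,2,6], [1,5,6], [2,5,6], [4,5,6]
  3-simplices (1): [1,2,5,6]

so the chain groups are C_0 ≅ Z^7, C_1 ≅ Z^13, C_2 ≅ Z^7, C_3 ≅ Z^1.

∂_1: C_1 → C_0 sends each edge [p,q] (with p < q) to q − p.
The 7×13 boundary matrix has rank 6 and Smith normal form diag(1,1,1,1,1,1).

Boundary ∂_2: C_2 → C_1 maps a triangle to the signed sum of its edges. For instance
  ∂[2,5,6] = [5,6] − [2,6] + [2,5],
  ∂[0,4,5] = [4,5] − [0,5] + [0,4].
As a 13×7 matrix over Z this has rank 6, with invariant factors (1,1,1,1,1,1).

∂_3: C_3 → C_2 sends each 3-simplex σ to the alternating sum Σ_i (−1)^i (σ with its i-th vertex removed). For instance
  ∂[1,2,5,6] = [2,5,6] − [1,5,6] + [1,2,6] − [1,2,5].
This gives a 7×1 integer matrix of rank 1; reducing to Smith normal form yields diagonal entries (1).

Reading off H_k = ker ∂_k / im ∂_{k+1}:

  H_0: rank C_0 − rank ∂_1 = 7 − 6 = 1, and the invariant factors of ∂_1 are all 1, so H_0 ≅ Z.

H_0 = Z.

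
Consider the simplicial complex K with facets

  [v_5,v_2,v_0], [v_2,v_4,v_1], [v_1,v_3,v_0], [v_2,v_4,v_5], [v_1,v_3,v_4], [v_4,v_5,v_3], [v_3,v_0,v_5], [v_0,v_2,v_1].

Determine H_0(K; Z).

Order the vertices as v_0 < v_1 < v_2 < v_3 < v_4 < v_5. Listing each simplex with vertices in this order, K has dimension 2 with simplices:

  0-simplices (6): [v_0], [v_1], [v_2], [v_3], [v_4], [v_5]
  1-simplices (12): [v_0,v_1], [v_0,v_2], [v_0,v_3], [v_0,v_5], [v_1,v_2], [v_1,v_3], [v_1,v_4], [v_2,v_4], [v_2,v_5], [v_3,v_4], [v_3,v_5], [v_4,v_5]
  2-simplices (8): [v_0,v_1,v_2], [v_0,v_1,v_3], [v_0,v_2,v_5], [v_0,v_3,v_5], [v_1,v_2,v_4], [v_1,v_3,v_4], [v_2,v_4,v_5], [v_3,v_4,v_5]

Hence C_0 ≅ Z^6, C_1 ≅ Z^12, C_2 ≅ Z^8.

The boundary map ∂_1: C_1 → C_0 sends each edge [p,q] (with p < q) to q − p.
The resulting 6×12 matrix has rank 5, and its Smith normal form has invariant factors (1,1,1,1,1).

The boundary map ∂_2: C_2 → C_1 acts by ∂[p,q,r] = [q,r] − [p,r] + [p,q]. For instance
  ∂[v_1,v_2,v_4] = [v_2,v_4] − [v_1,v_4] + [v_1,v_2],
  ∂[v_0,v_2,v_5] = [v_2,v_5] − [v_0,v_5] + [v_0,v_2].
This gives a 12×8 integer matrix of rank 7; reducing to Smith normal form yields diagonal entries (1,1,1,1,1,1,1).

From H_k ≅ ker(∂_k) / im(∂_{k+1}) we obtain:

  H_0: rank C_0 − rank ∂_1 = 6 − 5 = 1, and the invariant factors of ∂_1 are all 1, so H_0 ≅ Z.

(K is a triangulation of the 2-sphere S^2.)

H_0 = Z.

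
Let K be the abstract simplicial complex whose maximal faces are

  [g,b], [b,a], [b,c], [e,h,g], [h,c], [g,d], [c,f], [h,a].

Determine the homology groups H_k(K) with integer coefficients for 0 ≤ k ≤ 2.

H_0 ≅ Z,  H_1 ≅ Z^2,  H_2 = 0.

Order the vertices as a < b < c < d < e < f < g < h. Listing each simplex with vertices in this order, K has dimension 2 with simplices:

  0-simplices (8): a, b, c, d, e, f, g, h
  1-simplices (10): ab, ah, bc, bg, cf, ch, dg, eg, eh, gh
  2-simplices (1): egh

so the chain groups are C_0 ≅ Z^8, C_1 ≅ Z^10, C_2 ≅ Z^1.

The boundary map ∂_1: C_1 → C_0 sends each edge [p,q] (with p < q) to q − p. For instance
  ∂ch = h − c.
This gives a 8×10 integer matrix of rank 7; reducing to Smith normal form yields diagonal entries (1,1,1,1,1,1,1).

Boundary ∂_2: C_2 → C_1 acts by ∂[p,q,r] = [q,r] − [p,r] + [p,q]. For instance
  ∂egh = gh − eh + eg.
The 10×1 boundary matrix has rank 1 and Smith normal form diag(1).

Reading off H_k = ker ∂_k / im ∂_{k+1}:

  H_0: rank C_0 − rank ∂_1 = 8 − 7 = 1, and the invariant factors of ∂_1 are all 1, so H_0 = Z.
  H_1: rank ker ∂_1 − rank ∂_2 = (10 − 7) − 1 = 2, and the invariant factors of ∂_2 are all 1, so H_1 = Z^2.
  H_2: rank ker ∂_2 − rank ∂_3 = (1 − 1) − 0 = 0, and there is no ∂_3, so H_2 = 0.

As a check, the Euler characteristic is 8 − 10 + 1 = -1, which agrees with 1 − 2 + 0 = -1.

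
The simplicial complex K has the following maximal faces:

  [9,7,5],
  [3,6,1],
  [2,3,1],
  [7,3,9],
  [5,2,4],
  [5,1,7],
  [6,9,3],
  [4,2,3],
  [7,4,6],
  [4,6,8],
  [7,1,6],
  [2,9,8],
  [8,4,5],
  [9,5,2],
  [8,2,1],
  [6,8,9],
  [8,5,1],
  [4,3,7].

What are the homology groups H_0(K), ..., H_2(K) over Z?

We work with the vertex ordering 1 < 2 < 3 < 4 < 5 < 6 < 7 < 8 < 9. The simplices of K, each written with vertices in increasing order, are:

  0-simplices (9): [1], [2], [3], [4], [5], [6], [7], [8], [9]
  1-simplices (27): (27 of them)
  2-simplices (18): [1,2,3], [1,2,8], [1,3,6], [1,5,7], [1,5,8], [1,6,7], [2,3,4], [2,4,5], [2,5,9], [2,8,9], [3,4,7], [3,6,9], [3,7,9], [4,5,8], [4,6,7], [4,6,8], [5,7,9], [6,8,9]

giving chain groups C_0 ≅ Z^9, C_1 ≅ Z^27, C_2 ≅ Z^18.

Boundary ∂_1: C_1 → C_0 sends each edge [p,q] (with p < q) to q − p. For instance
  ∂[5,8] = [8] − [5].
As a 9×27 matrix over Z this has rank 8, with invariant factors (1,1,1,1,1,1,1,1).

∂_2: C_2 → C_1 acts by ∂[p,q,r] = [q,r] − [p,r] + [p,q]. For instance
  ∂[2,4,5] = [4,5] − [2,5] + [2,4],
  ∂[4,6,8] = [6,8] − [4,8] + [4,6].
The 27×18 boundary matrix has rank 18 and Smith normal form diag(1,1,1,1,1,1,1,1,1,1,1,1,1,1,1,1,1,2).

Computing H_k = (kernel of ∂_k) / (image of ∂_{k+1}):

  H_0: rank C_0 − rank ∂_1 = 9 − 8 = 1, and the invariant factors of ∂_1 are all 1, so H_0 = Z.
  H_1: rank ker ∂_1 − rank ∂_2 = (27 − 8) − 18 = 1, and ∂_2 has invariant factor 2 > 1, so H_1 = Z ⊕ Z_2.
  H_2: rank ker ∂_2 − rank ∂_3 = (18 − 18) − 0 = 0, and there is no ∂_3, so H_2 = 0.

H_0 ≅ Z,  H_1 ≅ Z ⊕ Z_2,  H_2 = 0.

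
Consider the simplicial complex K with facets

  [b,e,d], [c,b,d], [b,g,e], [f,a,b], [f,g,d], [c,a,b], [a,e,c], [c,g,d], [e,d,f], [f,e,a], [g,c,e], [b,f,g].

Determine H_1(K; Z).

Take the total order a < b < c < d < e < f < g on the vertex set. Then K (dimension 2) consists of the simplices:

  0-simplices (7): a, b, c, d, e, f, g
  1-simplices (18): ab, ac, ae, af, bc, bd, be, bf, bg, cd, ce, cg, de, df, dg, ef, eg, fg
  2-simplices (12): abc, abf, ace, aef, bcd, bde, beg, bfg, cdg, ceg, def, dfg

so the chain groups are C_0 ≅ Z^7, C_1 ≅ Z^18, C_2 ≅ Z^12.

The boundary map ∂_1: C_1 → C_0 sends each edge [p,q] (with p < q) to q − p. For instance
  ∂ac = c − a.
As a 7×18 matrix over Z this has rank 6, with invariant factors (1,1,1,1,1,1).

The boundary map ∂_2: C_2 → C_1 maps a triangle to the signed sum of its edges. For instance
  ∂beg = eg − bg + be,
  ∂def = ef − df + de.
The 18×12 boundary matrix has rank 12 and Smith normal form diag(1,1,1,1,1,1,1,1,1,1,1,2).

From H_k ≅ ker(∂_k) / im(∂_{k+1}) we obtain:

  H_1: rank ker ∂_1 − rank ∂_2 = (18 − 6) − 12 = 0, and ∂_2 has invariant factor 2 > 1, so H_1 ≅ Z/2Z.

H_1 ≅ Z/2Z.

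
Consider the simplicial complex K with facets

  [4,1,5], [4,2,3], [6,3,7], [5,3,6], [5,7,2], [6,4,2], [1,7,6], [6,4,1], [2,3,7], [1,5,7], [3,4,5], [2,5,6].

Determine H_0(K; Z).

H_0 ≅ Z.

Fix the vertex order 1 < 2 < 3 < 4 < 5 < 6 < 7 and write every simplex with vertices in increasing order. Then dim K = 2 and the simplices of K are:

  0-simplices (7): [1], [2], [3], [4], [5], [6], [7]
  1-simplices (18): [1,4], [1,5], [1,6], [1,7], [2,3], [2,4], [2,5], [2,6], [2,7], [3,4], [3,5], [3,6], [3,7], [4,5], [4,6], [5,6], [5,7], [6,7]
  2-simplices (12): [1,4,5], [1,4,6], [1,5,7], [1,6,7], [2,3,4], [2,3,7], [2,4,6], [2,5,6], [2,5,7], [3,4,5], [3,5,6], [3,6,7]

Hence C_0 ≅ Z^7, C_1 ≅ Z^18, C_2 ≅ Z^12.

The boundary map ∂_1: C_1 → C_0 is given by ∂[p,q] = [q] − [p].
As a 7×18 matrix over Z this has rank 6, with invariant factors (1,1,1,1,1,1).

Boundary ∂_2: C_2 → C_1 maps a triangle to the signed sum of its edges. For instance
  ∂[3,6,7] = [6,7] − [3,7] + [3,6],
  ∂[1,5,7] = [5,7] − [1,7] + [1,5].
The resulting 18×12 matrix has rank 12, and its Smith normal form has invariant factors (1,1,1,1,1,1,1,1,1,1,1,2).

Now H_k = ker ∂_k / im ∂_{k+1}, so:

  H_0: rank C_0 − rank ∂_1 = 7 − 6 = 1, and the invariant factors of ∂_1 are all 1, so H_0 = Z.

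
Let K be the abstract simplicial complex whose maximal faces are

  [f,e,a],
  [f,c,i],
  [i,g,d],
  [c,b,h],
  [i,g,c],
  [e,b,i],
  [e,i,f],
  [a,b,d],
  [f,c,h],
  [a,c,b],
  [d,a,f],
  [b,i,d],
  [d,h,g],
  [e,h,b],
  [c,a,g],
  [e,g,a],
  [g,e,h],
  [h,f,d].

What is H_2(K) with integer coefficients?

H_2 ≅ Z.

We work with the vertex ordering a < b < c < d < e < f < g < h < i. The simplices of K, each written with vertices in increasing order, are:

  0-simplices (9): a, b, c, d, e, f, g, h, i
  1-simplices (27): ab, ac, ad, ae, af, ag, bc, bd, be, bh, bi, cf, cg, ch, ci, df, dg, dh, di, ef, eg, eh, ei, fh, fi, gh, gi
  2-simplices (18): abc, abd, acg, adf, aef, aeg, bch, bdi, beh, bei, cfh, cfi, cgi, dfh, dgh, dgi, efi, egh

Hence C_0 ≅ Z^9, C_1 ≅ Z^27, C_2 ≅ Z^18.

The boundary map ∂_1: C_1 → C_0 maps an edge to its endpoints' difference, ∂[p,q] = q − p. For instance
  ∂af = f − a.
The resulting 9×27 matrix has rank 8, and its Smith normal form has invariant factors (1,1,1,1,1,1,1,1).

∂_2: C_2 → C_1 maps a triangle to the signed sum of its edges. For instance
  ∂abc = bc − ac + ab,
  ∂bch = ch − bh + bc.
The resulting 27×18 matrix has rank 17, and its Smith normal form has invariant factors (1,1,1,1,1,1,1,1,1,1,1,1,1,1,1,1,1).

Now H_k = ker ∂_k / im ∂_{k+1}, so:

  H_2: rank ker ∂_2 − rank ∂_3 = (18 − 17) − 0 = 1, and there is no ∂_3, so H_2 = Z.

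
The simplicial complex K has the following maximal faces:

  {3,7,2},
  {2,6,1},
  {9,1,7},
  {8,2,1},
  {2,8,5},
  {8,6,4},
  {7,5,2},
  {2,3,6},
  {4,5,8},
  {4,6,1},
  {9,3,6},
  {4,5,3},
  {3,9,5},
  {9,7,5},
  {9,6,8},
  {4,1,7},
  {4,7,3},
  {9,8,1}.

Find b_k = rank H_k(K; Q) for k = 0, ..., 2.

Take the total order 1 < 2 < 3 < 4 < 5 < 6 < 7 < 8 < 9 on the vertex set. Then K (dimension 2) consists of the simplices:

  0-simplices (9): [1], [2], [3], [4], [5], [6], [7], [8], [9]
  1-simplices (27): (27 of them)
  2-simplices (18): [1,2,6], [1,2,8], [1,4,6], [1,4,7], [1,7,9], [1,8,9], [2,3,6], [2,3,7], [2,5,7], [2,5,8], [3,4,5], [3,4,7], [3,5,9], [3,6,9], [4,5,8], [4,6,8], [5,7,9], [6,8,9]

giving chain groups C_0 ≅ Z^9, C_1 ≅ Z^27, C_2 ≅ Z^18.

Boundary ∂_1: C_1 → C_0 sends each edge [p,q] (with p < q) to q − p. For instance
  ∂[4,5] = [5] − [4].
The 9×27 boundary matrix has rank 8 and Smith normal form diag(1,1,1,1,1,1,1,1).

The boundary map ∂_2: C_2 → C_1 maps a triangle to the signed sum of its edges. For instance
  ∂[4,6,8] = [6,8] − [4,8] + [4,6],
  ∂[1,4,6] = [4,6] − [1,6] + [1,4].
The resulting 27×18 matrix has rank 18, and its Smith normal form has invariant factors (1,1,1,1,1,1,1,1,1,1,1,1,1,1,1,1,1,2).

Reading off H_k = ker ∂_k / im ∂_{k+1}:

  H_0: rank C_0 − rank ∂_1 = 9 − 8 = 1, and the invariant factors of ∂_1 are all 1, so H_0 ≅ Z.
  H_1: rank ker ∂_1 − rank ∂_2 = (27 − 8) − 18 = 1, and ∂_2 has invariant factor 2 > 1, so H_1 ≅ Z ⊕ Z/2Z.
  H_2: rank ker ∂_2 − rank ∂_3 = (18 − 18) − 0 = 0, and there is no ∂_3, so H_2 ≅ 0.

(K is a triangulation of the Klein bottle.)

Hence the Betti numbers are b_0 = 1, b_1 = 1, b_2 = 0.

b_0 = 1, b_1 = 1, b_2 = 0.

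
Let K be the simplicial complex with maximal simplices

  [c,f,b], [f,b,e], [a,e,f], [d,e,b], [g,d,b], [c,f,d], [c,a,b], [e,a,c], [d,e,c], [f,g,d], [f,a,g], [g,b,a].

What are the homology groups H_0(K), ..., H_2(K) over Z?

H_0 ≅ Z,  H_1 ≅ Z/2,  H_2 = 0.

K has 7 vertices, 18 edges, 12 triangles.
rank ∂_0 = 0, rank ∂_1 = 6 ⇒ b_0 = 7 − 0 − 6 = 1; all invariant factors of ∂_1 are 1 so no torsion. So H_0 = Z.
rank ∂_1 = 6, rank ∂_2 = 12 ⇒ b_1 = 18 − 6 − 12 = 0; ∂_2 has invariant factor(s) [2] giving torsion. So H_1 = Z/2.
rank ∂_2 = 12, rank ∂_3 = 0 ⇒ b_2 = 12 − 12 − 0 = 0. So H_2 = 0.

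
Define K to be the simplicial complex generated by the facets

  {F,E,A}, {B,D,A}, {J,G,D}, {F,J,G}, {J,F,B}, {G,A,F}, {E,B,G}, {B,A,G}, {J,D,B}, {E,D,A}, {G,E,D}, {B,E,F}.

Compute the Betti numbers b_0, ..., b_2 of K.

K has 7 vertices, 18 edges, 12 triangles.
rank ∂_0 = 0, rank ∂_1 = 6 ⇒ b_0 = 7 − 0 − 6 = 1; all invariant factors of ∂_1 are 1 so no torsion. So H_0 = Z.
rank ∂_1 = 6, rank ∂_2 = 12 ⇒ b_1 = 18 − 6 − 12 = 0; ∂_2 has invariant factor(s) [2] giving torsion. So H_1 = Z/2.
rank ∂_2 = 12, rank ∂_3 = 0 ⇒ b_2 = 12 − 12 − 0 = 0. So H_2 = 0.

b_0 = 1, b_1 = 0, b_2 = 0.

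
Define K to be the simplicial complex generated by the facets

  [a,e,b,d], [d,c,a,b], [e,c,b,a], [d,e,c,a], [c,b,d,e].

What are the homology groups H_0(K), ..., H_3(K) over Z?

We work with the vertex ordering a < b < c < d < e. The simplices of K, each written with vertices in increasing order, are:

  0-simplices (5): a, b, c, d, e
  1-simplices (10): ab, ac, ad, ae, bc, bd, be, cd, ce, de
  2-simplices (10): abc, abd, abe, acd, ace, ade, bcd, bce, bde, cde
  3-simplices (5): abcd, abce, abde, acde, bcde

giving chain groups C_0 ≅ Z^5, C_1 ≅ Z^10, C_2 ≅ Z^10, C_3 ≅ Z^5.

∂_1: C_1 → C_0 sends each edge [p,q] (with p < q) to q − p. For instance
  ∂bc = c − b.
The 5×10 boundary matrix has rank 4 and Smith normal form diag(1,1,1,1).

Boundary ∂_2: C_2 → C_1 sends each 2-simplex [p,q,r] to [q,r] − [p,r] + [p,q]. For instance
  ∂acd = cd − ad + ac,
  ∂bce = ce − be + bc.
As a 10×10 matrix over Z this has rank 6, with invariant factors (1,1,1,1,1,1).

∂_3: C_3 → C_2 sends each 3-simplex σ to the alternating sum Σ_i (−1)^i (σ with its i-th vertex removed). For instance
  ∂abde = bde − ade + abe − abd,
  ∂acde = cde − ade + ace − acd.
This gives a 10×5 integer matrix of rank 4; reducing to Smith normal form yields diagonal entries (1,1,1,1).

Reading off H_k = ker ∂_k / im ∂_{k+1}:

  H_0: rank C_0 − rank ∂_1 = 5 − 4 = 1, and the invariant factors of ∂_1 are all 1, so H_0 = Z.
  H_1: rank ker ∂_1 − rank ∂_2 = (10 − 4) − 6 = 0, and the invariant factors of ∂_2 are all 1, so H_1 = 0.
  H_2: rank ker ∂_2 − rank ∂_3 = (10 − 6) − 4 = 0, and the invariant factors of ∂_3 are all 1, so H_2 = 0.
  H_3: rank ker ∂_3 − rank ∂_4 = (5 − 4) − 0 = 1, and there is no ∂_4, so H_3 = Z.

(K is a triangulation of the 3-sphere S^3.)

H_0 ≅ Z,  H_1 = 0,  H_2 = 0,  H_3 ≅ Z.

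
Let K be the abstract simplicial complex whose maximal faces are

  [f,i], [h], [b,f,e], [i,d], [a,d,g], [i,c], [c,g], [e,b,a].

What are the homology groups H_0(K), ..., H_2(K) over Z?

H_0 ≅ Z^2,  H_1 ≅ Z^2,  H_2 = 0.

Order the vertices as a < b < c < d < e < f < g < h < i. Listing each simplex with vertices in this order, K has dimension 2 with simplices:

  0-simplices (9): a, b, c, d, e, f, g, h, i
  1-simplices (12): ab, ad, ae, ag, be, bf, cg, ci, dg, di, ef, fi
  2-simplices (3): abe, adg, bef

Hence C_0 ≅ Z^9, C_1 ≅ Z^12, C_2 ≅ Z^3.

Boundary ∂_1: C_1 → C_0 is given by ∂[p,q] = [q] − [p].
This gives a 9×12 integer matrix of rank 7; reducing to Smith normal form yields diagonal entries (1,1,1,1,1,1,1).

∂_2: C_2 → C_1 sends each 2-simplex [p,q,r] to [q,r] − [p,r] + [p,q]. For instance
  ∂bef = ef − bf + be,
  ∂adg = dg − ag + ad.
As a 12×3 matrix over Z this has rank 3, with invariant factors (1,1,1).

Computing H_k = (kernel of ∂_k) / (image of ∂_{k+1}):

  H_0: rank C_0 − rank ∂_1 = 9 − 7 = 2, and the invariant factors of ∂_1 are all 1, so H_0 ≅ Z^2.
  H_1: rank ker ∂_1 − rank ∂_2 = (12 − 7) − 3 = 2, and the invariant factors of ∂_2 are all 1, so H_1 ≅ Z^2.
  H_2: rank ker ∂_2 − rank ∂_3 = (3 − 3) − 0 = 0, and there is no ∂_3, so H_2 ≅ 0.

As a check, the Euler characteristic is 9 − 12 + 3 = 0, which agrees with 2 − 2 + 0 = 0.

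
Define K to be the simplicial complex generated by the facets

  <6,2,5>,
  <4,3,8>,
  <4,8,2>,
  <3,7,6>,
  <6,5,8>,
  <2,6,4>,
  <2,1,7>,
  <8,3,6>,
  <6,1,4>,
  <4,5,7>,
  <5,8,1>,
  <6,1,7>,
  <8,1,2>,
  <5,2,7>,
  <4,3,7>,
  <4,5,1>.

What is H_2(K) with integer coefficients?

H_2 = Z.

Order the vertices as 1 < 2 < 3 < 4 < 5 < 6 < 7 < 8. Listing each simplex with vertices in this order, K has dimension 2 with simplices:

  0-simplices (8): [1], [2], [3], [4], [5], [6], [7], [8]
  1-simplices (24): (24 of them)
  2-simplices (16): [1,2,7], [1,2,8], [1,4,5], [1,4,6], [1,5,8], [1,6,7], [2,4,6], [2,4,8], [2,5,6], [2,5,7], [3,4,7], [3,4,8], [3,6,7], [3,6,8], [4,5,7], [5,6,8]

giving chain groups C_0 ≅ Z^8, C_1 ≅ Z^24, C_2 ≅ Z^16.

∂_1: C_1 → C_0 sends each edge [p,q] (with p < q) to q − p. For instance
  ∂[1,2] = [2] − [1].
The resulting 8×24 matrix has rank 7, and its Smith normal form has invariant factors (1,1,1,1,1,1,1).

∂_2: C_2 → C_1 maps a triangle to the signed sum of its edges. For instance
  ∂[3,6,7] = [6,7] − [3,7] + [3,6],
  ∂[5,6,8] = [6,8] − [5,8] + [5,6].
The resulting 24×16 matrix has rank 15, and its Smith normal form has invariant factors (1,1,1,1,1,1,1,1,1,1,1,1,1,1,1).

Computing H_k = (kernel of ∂_k) / (image of ∂_{k+1}):

  H_2: rank ker ∂_2 − rank ∂_3 = (16 − 15) − 0 = 1, and there is no ∂_3, so H_2 = Z.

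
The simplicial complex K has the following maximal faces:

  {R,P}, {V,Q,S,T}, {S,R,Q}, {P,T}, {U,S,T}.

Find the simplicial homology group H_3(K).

H_3 ≅ 0.

Order the vertices as P < Q < R < S < T < U < V. Listing each simplex with vertices in this order, K has dimension 3 with simplices:

  0-simplices (7): P, Q, R, S, T, U, V
  1-simplices (12): PR, PT, QR, QS, QT, QV, RS, ST, SU, SV, TU, TV
  2-simplices (6): QRS, QST, QSV, QTV, STU, STV
  3-simplices (1): QSTV

Hence C_0 ≅ Z^7, C_1 ≅ Z^12, C_2 ≅ Z^6, C_3 ≅ Z^1.

The boundary map ∂_1: C_1 → C_0 is given by ∂[p,q] = [q] − [p]. For instance
  ∂SU = U − S.
This gives a 7×12 integer matrix of rank 6; reducing to Smith normal form yields diagonal entries (1,1,1,1,1,1).

Boundary ∂_2: C_2 → C_1 acts by ∂[p,q,r] = [q,r] − [p,r] + [p,q]. For instance
  ∂QRS = RS − QS + QR,
  ∂QTV = TV − QV + QT.
As a 12×6 matrix over Z this has rank 5, with invariant factors (1,1,1,1,1).

∂_3: C_3 → C_2 sends each 3-simplex σ to the alternating sum Σ_i (−1)^i (σ with its i-th vertex removed). For instance
  ∂QSTV = STV − QTV + QSV − QST.
As a 6×1 matrix over Z this has rank 1, with invariant factors (1).

Computing H_k = (kernel of ∂_k) / (image of ∂_{k+1}):

  H_3: rank ker ∂_3 − rank ∂_4 = (1 − 1) − 0 = 0, and there is no ∂_4, so H_3 = 0.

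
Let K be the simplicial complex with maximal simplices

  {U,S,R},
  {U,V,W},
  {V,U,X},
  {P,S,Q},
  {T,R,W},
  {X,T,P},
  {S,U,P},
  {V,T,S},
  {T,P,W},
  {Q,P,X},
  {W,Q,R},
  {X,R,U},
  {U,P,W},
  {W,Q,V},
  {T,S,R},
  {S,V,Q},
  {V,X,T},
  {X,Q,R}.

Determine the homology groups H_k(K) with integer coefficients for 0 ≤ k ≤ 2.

Fix the vertex order P < Q < R < S < T < U < V < W < X and write every simplex with vertices in increasing order. Then dim K = 2 and the simplices of K are:

  0-simplices (9): P, Q, R, S, T, U, V, W, X
  1-simplices (27): PQ, PS, PT, PU, PW, PX, QR, QS, QV, QW, QX, RS, RT, RU, RW, RX, ST, SU, SV, TV, TW, TX, UV, UW, UX, VW, VX
  2-simplices (18): PQS, PQX, PSU, PTW, PTX, PUW, QRW, QRX, QSV, QVW, RST, RSU, RTW, RUX, STV, TVX, UVW, UVX

Hence C_0 ≅ Z^9, C_1 ≅ Z^27, C_2 ≅ Z^18.

∂_1: C_1 → C_0 maps an edge to its endpoints' difference, ∂[p,q] = q − p. For instance
  ∂TV = V − T.
The resulting 9×27 matrix has rank 8, and its Smith normal form has invariant factors (1,1,1,1,1,1,1,1).

The boundary map ∂_2: C_2 → C_1 acts by ∂[p,q,r] = [q,r] − [p,r] + [p,q]. For instance
  ∂UVX = VX − UX + UV,
  ∂UVW = VW − UW + UV.
The 27×18 boundary matrix has rank 17 and Smith normal form diag(1,1,1,1,1,1,1,1,1,1,1,1,1,1,1,1,1).

Computing H_k = (kernel of ∂_k) / (image of ∂_{k+1}):

  H_0: rank C_0 − rank ∂_1 = 9 − 8 = 1, and the invariant factors of ∂_1 are all 1, so H_0 ≅ Z.
  H_1: rank ker ∂_1 − rank ∂_2 = (27 − 8) − 17 = 2, and the invariant factors of ∂_2 are all 1, so H_1 ≅ Z^2.
  H_2: rank ker ∂_2 − rank ∂_3 = (18 − 17) − 0 = 1, and there is no ∂_3, so H_2 ≅ Z.

As a check, the Euler characteristic is 9 − 27 + 18 = 0, which agrees with 1 − 2 + 1 = 0.

H_0 ≅ Z,  H_1 ≅ Z^2,  H_2 ≅ Z.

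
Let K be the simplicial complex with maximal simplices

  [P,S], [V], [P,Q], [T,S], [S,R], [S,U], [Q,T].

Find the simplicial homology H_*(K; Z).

Order the vertices as P < Q < R < S < T < U < V. Listing each simplex with vertices in this order, K has dimension 1 with simplices:

  0-simplices (7): P, Q, R, S, T, U, V
  1-simplices (6): PQ, PS, QT, RS, ST, SU

Hence C_0 ≅ Z^7, C_1 ≅ Z^6.

The boundary map ∂_1: C_1 → C_0 sends each edge [p,q] (with p < q) to q − p.
The 7×6 boundary matrix has rank 5 and Smith normal form diag(1,1,1,1,1).

Computing H_k = (kernel of ∂_k) / (image of ∂_{k+1}):

  H_0: rank C_0 − rank ∂_1 = 7 − 5 = 2, and the invariant factors of ∂_1 are all 1, so H_0 = Z^2.
  H_1: rank ker ∂_1 − rank ∂_2 = (6 − 5) − 0 = 1, and there is no ∂_2, so H_1 = Z.

H_0 = Z^2,  H_1 = Z.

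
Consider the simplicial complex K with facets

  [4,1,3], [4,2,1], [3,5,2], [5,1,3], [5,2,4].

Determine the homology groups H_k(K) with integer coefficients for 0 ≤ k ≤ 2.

H_0 ≅ Z,  H_1 ≅ Z,  H_2 = 0.

Fix the vertex order 1 < 2 < 3 < 4 < 5 and write every simplex with vertices in increasing order. Then dim K = 2 and the simplices of K are:

  0-simplices (5): [1], [2], [3], [4], [5]
  1-simplices (10): [1,2], [1,3], [1,4], [1,5], [2,3], [2,4], [2,5], [3,4], [3,5], [4,5]
  2-simplices (5): [1,2,4], [1,3,4], [1,3,5], [2,3,5], [2,4,5]

Hence C_0 ≅ Z^5, C_1 ≅ Z^10, C_2 ≅ Z^5.

The boundary map ∂_1: C_1 → C_0 maps an edge to its endpoints' difference, ∂[p,q] = q − p. For instance
  ∂[1,3] = [3] − [1].
The resulting 5×10 matrix has rank 4, and its Smith normal form has invariant factors (1,1,1,1).

The boundary map ∂_2: C_2 → C_1 maps a triangle to the signed sum of its edges. For instance
  ∂[1,3,5] = [3,5] − [1,5] + [1,3],
  ∂[1,3,4] = [3,4] − [1,4] + [1,3].
This gives a 10×5 integer matrix of rank 5; reducing to Smith normal form yields diagonal entries (1,1,1,1,1).

Computing H_k = (kernel of ∂_k) / (image of ∂_{k+1}):

  H_0: rank C_0 − rank ∂_1 = 5 − 4 = 1, and the invariant factors of ∂_1 are all 1, so H_0 = Z.
  H_1: rank ker ∂_1 − rank ∂_2 = (10 − 4) − 5 = 1, and the invariant factors of ∂_2 are all 1, so H_1 = Z.
  H_2: rank ker ∂_2 − rank ∂_3 = (5 − 5) − 0 = 0, and there is no ∂_3, so H_2 = 0.

(K is a triangulation of the Möbius band.)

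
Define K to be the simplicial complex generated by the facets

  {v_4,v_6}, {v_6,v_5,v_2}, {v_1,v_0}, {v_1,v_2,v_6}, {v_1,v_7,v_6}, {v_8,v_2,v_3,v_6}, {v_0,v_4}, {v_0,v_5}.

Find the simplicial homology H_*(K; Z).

H_0 ≅ Z,  H_1 ≅ Z^2,  H_2 = 0,  H_3 = 0.

Fix the vertex order v_0 < v_1 < v_2 < v_3 < v_4 < v_5 < v_6 < v_7 < v_8 and write every simplex with vertices in increasing order. Then dim K = 3 and the simplices of K are:

  0-simplices (9): [v_0], [v_1], [v_2], [v_3], [v_4], [v_5], [v_6], [v_7], [v_8]
  1-simplices (16): (16 of them)
  2-simplices (7): [v_1,v_2,v_6], [v_1,v_6,v_7], [v_2,v_3,v_6], [v_2,v_3,v_8], [v_2,v_5,v_6], [v_2,v_6,v_8], [v_3,v_6,v_8]
  3-simplices (1): [v_2,v_3,v_6,v_8]

so the chain groups are C_0 ≅ Z^9, C_1 ≅ Z^16, C_2 ≅ Z^7, C_3 ≅ Z^1.

∂_1: C_1 → C_0 maps an edge to its endpoints' difference, ∂[p,q] = q − p.
The 9×16 boundary matrix has rank 8 and Smith normal form diag(1,1,1,1,1,1,1,1).

The boundary map ∂_2: C_2 → C_1 maps a triangle to the signed sum of its edges. For instance
  ∂[v_2,v_5,v_6] = [v_5,v_6] − [v_2,v_6] + [v_2,v_5],
  ∂[v_3,v_6,v_8] = [v_6,v_8] − [v_3,v_8] + [v_3,v_6].
This gives a 16×7 integer matrix of rank 6; reducing to Smith normal form yields diagonal entries (1,1,1,1,1,1).

∂_3: C_3 → C_2 sends each 3-simplex σ to the alternating sum Σ_i (−1)^i (σ with its i-th vertex removed). For instance
  ∂[v_2,v_3,v_6,v_8] = [v_3,v_6,v_8] − [v_2,v_6,v_8] + [v_2,v_3,v_8] − [v_2,v_3,v_6].
This gives a 7×1 integer matrix of rank 1; reducing to Smith normal form yields diagonal entries (1).

Computing H_k = (kernel of ∂_k) / (image of ∂_{k+1}):

  H_0: rank C_0 − rank ∂_1 = 9 − 8 = 1, and the invariant factors of ∂_1 are all 1, so H_0 = Z.
  H_1: rank ker ∂_1 − rank ∂_2 = (16 − 8) − 6 = 2, and the invariant factors of ∂_2 are all 1, so H_1 = Z^2.
  H_2: rank ker ∂_2 − rank ∂_3 = (7 − 6) − 1 = 0, and the invariant factors of ∂_3 are all 1, so H_2 = 0.
  H_3: rank ker ∂_3 − rank ∂_4 = (1 − 1) − 0 = 0, and there is no ∂_4, so H_3 = 0.

As a check, the Euler characteristic is 9 − 16 + 7 − 1 = -1, which agrees with 1 − 2 + 0 − 0 = -1.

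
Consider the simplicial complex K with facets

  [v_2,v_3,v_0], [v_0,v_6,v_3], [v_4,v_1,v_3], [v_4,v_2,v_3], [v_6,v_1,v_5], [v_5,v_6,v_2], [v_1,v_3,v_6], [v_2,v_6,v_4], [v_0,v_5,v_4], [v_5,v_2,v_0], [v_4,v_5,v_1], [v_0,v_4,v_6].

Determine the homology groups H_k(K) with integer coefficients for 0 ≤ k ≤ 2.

Order the vertices as v_0 < v_1 < v_2 < v_3 < v_4 < v_5 < v_6. Listing each simplex with vertices in this order, K has dimension 2 with simplices:

  0-simplices (7): [v_0], [v_1], [v_2], [v_3], [v_4], [v_5], [v_6]
  1-simplices (18): (18 of them)
  2-simplices (12): (12 of them)

giving chain groups C_0 ≅ Z^7, C_1 ≅ Z^18, C_2 ≅ Z^12.

∂_1: C_1 → C_0 sends each edge [p,q] (with p < q) to q − p.
As a 7×18 matrix over Z this has rank 6, with invariant factors (1,1,1,1,1,1).

The boundary map ∂_2: C_2 → C_1 acts by ∂[p,q,r] = [q,r] − [p,r] + [p,q]. For instance
  ∂[v_1,v_3,v_6] = [v_3,v_6] − [v_1,v_6] + [v_1,v_3],
  ∂[v_0,v_4,v_6] = [v_4,v_6] − [v_0,v_6] + [v_0,v_4].
As a 18×12 matrix over Z this has rank 12, with invariant factors (1,1,1,1,1,1,1,1,1,1,1,2).

Now H_k = ker ∂_k / im ∂_{k+1}, so:

  H_0: rank C_0 − rank ∂_1 = 7 − 6 = 1, and the invariant factors of ∂_1 are all 1, so H_0 ≅ Z.
  H_1: rank ker ∂_1 − rank ∂_2 = (18 − 6) − 12 = 0, and ∂_2 has invariant factor 2 > 1, so H_1 ≅ Z/2.
  H_2: rank ker ∂_2 − rank ∂_3 = (12 − 12) − 0 = 0, and there is no ∂_3, so H_2 ≅ 0.

H_0 = Z,  H_1 = Z/2,  H_2 = 0.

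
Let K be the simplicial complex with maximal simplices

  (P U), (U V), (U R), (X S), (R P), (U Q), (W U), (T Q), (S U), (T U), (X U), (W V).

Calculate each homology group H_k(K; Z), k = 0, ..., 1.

H_0 ≅ Z,  H_1 ≅ Z^4.

Order the vertices as P < Q < R < S < T < U < V < W < X. Listing each simplex with vertices in this order, K has dimension 1 with simplices:

  0-simplices (9): P, Q, R, S, T, U, V, W, X
  1-simplices (12): PR, PU, QT, QU, RU, SU, SX, TU, UV, UW, UX, VW

Hence C_0 ≅ Z^9, C_1 ≅ Z^12.

Boundary ∂_1: C_1 → C_0 is given by ∂[p,q] = [q] − [p].
This gives a 9×12 integer matrix of rank 8; reducing to Smith normal form yields diagonal entries (1,1,1,1,1,1,1,1).

From H_k ≅ ker(∂_k) / im(∂_{k+1}) we obtain:

  H_0: rank C_0 − rank ∂_1 = 9 − 8 = 1, and the invariant factors of ∂_1 are all 1, so H_0 ≅ Z.
  H_1: rank ker ∂_1 − rank ∂_2 = (12 − 8) − 0 = 4, and there is no ∂_2, so H_1 ≅ Z^4.

(K is a triangulation of a wedge of 4 circles.)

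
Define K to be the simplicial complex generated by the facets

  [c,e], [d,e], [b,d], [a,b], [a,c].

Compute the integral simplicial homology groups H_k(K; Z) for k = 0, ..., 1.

K has 5 vertices, 5 edges.
rank ∂_0 = 0, rank ∂_1 = 4 ⇒ b_0 = 5 − 0 − 4 = 1; all invariant factors of ∂_1 are 1 so no torsion. So H_0 ≅ Z.
rank ∂_1 = 4, rank ∂_2 = 0 ⇒ b_1 = 5 − 4 − 0 = 1. So H_1 ≅ Z.

H_0 ≅ Z,  H_1 ≅ Z.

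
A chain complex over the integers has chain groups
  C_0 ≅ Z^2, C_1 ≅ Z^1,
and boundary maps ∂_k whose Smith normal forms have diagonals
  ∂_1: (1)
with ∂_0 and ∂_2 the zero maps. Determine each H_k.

H_0 = Z,  H_1 = 0.

H_0: b_0 = 2 − 0 − 1 = 1; torsion from ∂_1 factors > 1: none. So H_0 = Z.
H_1: b_1 = 1 − 1 − 0 = 0; torsion from ∂_2 factors > 1: none. So H_1 = 0.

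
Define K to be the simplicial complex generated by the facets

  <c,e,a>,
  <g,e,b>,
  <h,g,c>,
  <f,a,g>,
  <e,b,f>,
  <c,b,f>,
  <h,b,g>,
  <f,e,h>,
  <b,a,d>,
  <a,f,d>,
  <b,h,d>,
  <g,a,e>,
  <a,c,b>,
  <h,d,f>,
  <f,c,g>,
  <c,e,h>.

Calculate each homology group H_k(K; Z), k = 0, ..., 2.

H_0 = Z,  H_1 = Z^2,  H_2 = Z.

Order the vertices as a < b < c < d < e < f < g < h. Listing each simplex with vertices in this order, K has dimension 2 with simplices:

  0-simplices (8): a, b, c, d, e, f, g, h
  1-simplices (24): ab, ac, ad, ae, af, ag, bc, bd, be, bf, bg, bh, ce, cf, cg, ch, df, dh, ef, eg, eh, fg, fh, gh
  2-simplices (16): abc, abd, ace, adf, aeg, afg, bcf, bdh, bef, beg, bgh, ceh, cfg, cgh, dfh, efh

giving chain groups C_0 ≅ Z^8, C_1 ≅ Z^24, C_2 ≅ Z^16.

The boundary map ∂_1: C_1 → C_0 sends each edge [p,q] (with p < q) to q − p. For instance
  ∂eg = g − e.
As a 8×24 matrix over Z this has rank 7, with invariant factors (1,1,1,1,1,1,1).

∂_2: C_2 → C_1 acts by ∂[p,q,r] = [q,r] − [p,r] + [p,q]. For instance
  ∂ceh = eh − ch + ce,
  ∂ace = ce − ae + ac.
As a 24×16 matrix over Z this has rank 15, with invariant factors (1,1,1,1,1,1,1,1,1,1,1,1,1,1,1).

Computing H_k = (kernel of ∂_k) / (image of ∂_{k+1}):

  H_0: rank C_0 − rank ∂_1 = 8 − 7 = 1, and the invariant factors of ∂_1 are all 1, so H_0 = Z.
  H_1: rank ker ∂_1 − rank ∂_2 = (24 − 7) − 15 = 2, and the invariant factors of ∂_2 are all 1, so H_1 = Z^2.
  H_2: rank ker ∂_2 − rank ∂_3 = (16 − 15) − 0 = 1, and there is no ∂_3, so H_2 = Z.

As a check, the Euler characteristic is 8 − 24 + 16 = 0, which agrees with 1 − 2 + 1 = 0.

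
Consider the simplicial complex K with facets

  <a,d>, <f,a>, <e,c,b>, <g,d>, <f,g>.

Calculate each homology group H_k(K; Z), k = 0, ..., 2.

We work with the vertex ordering a < b < c < d < e < f < g. The simplices of K, each written with vertices in increasing order, are:

  0-simplices (7): a, b, c, d, e, f, g
  1-simplices (7): ad, af, bc, be, ce, dg, fg
  2-simplices (1): bce

so the chain groups are C_0 ≅ Z^7, C_1 ≅ Z^7, C_2 ≅ Z^1.

∂_1: C_1 → C_0 maps an edge to its endpoints' difference, ∂[p,q] = q − p. For instance
  ∂fg = g − f.
This gives a 7×7 integer matrix of rank 5; reducing to Smith normal form yields diagonal entries (1,1,1,1,1).

Boundary ∂_2: C_2 → C_1 sends each 2-simplex [p,q,r] to [q,r] − [p,r] + [p,q]. For instance
  ∂bce = ce − be + bc.
The 7×1 boundary matrix has rank 1 and Smith normal form diag(1).

Computing H_k = (kernel of ∂_k) / (image of ∂_{k+1}):

  H_0: rank C_0 − rank ∂_1 = 7 − 5 = 2, and the invariant factors of ∂_1 are all 1, so H_0 ≅ Z^2.
  H_1: rank ker ∂_1 − rank ∂_2 = (7 − 5) − 1 = 1, and the invariant factors of ∂_2 are all 1, so H_1 ≅ Z.
  H_2: rank ker ∂_2 − rank ∂_3 = (1 − 1) − 0 = 0, and there is no ∂_3, so H_2 ≅ 0.

(K is a triangulation of the disjoint union of the 2-simplex and the circle S^1.)

H_0 = Z^2,  H_1 = Z,  H_2 = 0.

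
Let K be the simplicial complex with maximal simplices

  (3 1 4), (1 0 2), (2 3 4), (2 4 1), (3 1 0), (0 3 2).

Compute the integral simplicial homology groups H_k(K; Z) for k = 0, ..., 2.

Order the vertices as 0 < 1 < 2 < 3 < 4. Listing each simplex with vertices in this order, K has dimension 2 with simplices:

  0-simplices (5): [0], [1], [2], [3], [4]
  1-simplices (9): [0,1], [0,2], [0,3], [1,2], [1,3], [1,4], [2,3], [2,4], [3,4]
  2-simplices (6): [0,1,2], [0,1,3], [0,2,3], [1,2,4], [1,3,4], [2,3,4]

giving chain groups C_0 ≅ Z^5, C_1 ≅ Z^9, C_2 ≅ Z^6.

The boundary map ∂_1: C_1 → C_0 sends each edge [p,q] (with p < q) to q − p. For instance
  ∂[1,2] = [2] − [1].
This gives a 5×9 integer matrix of rank 4; reducing to Smith normal form yields diagonal entries (1,1,1,1).

The boundary map ∂_2: C_2 → C_1 maps a triangle to the signed sum of its edges. For instance
  ∂[0,1,2] = [1,2] − [0,2] + [0,1],
  ∂[1,3,4] = [3,4] − [1,4] + [1,3].
As a 9×6 matrix over Z this has rank 5, with invariant factors (1,1,1,1,1).

Now H_k = ker ∂_k / im ∂_{k+1}, so:

  H_0: rank C_0 − rank ∂_1 = 5 − 4 = 1, and the invariant factors of ∂_1 are all 1, so H_0 = Z.
  H_1: rank ker ∂_1 − rank ∂_2 = (9 − 4) − 5 = 0, and the invariant factors of ∂_2 are all 1, so H_1 = 0.
  H_2: rank ker ∂_2 − rank ∂_3 = (6 − 5) − 0 = 1, and there is no ∂_3, so H_2 = Z.

As a check, the Euler characteristic is 5 − 9 + 6 = 2, which agrees with 1 − 0 + 1 = 2.

H_0 = Z,  H_1 = 0,  H_2 = Z.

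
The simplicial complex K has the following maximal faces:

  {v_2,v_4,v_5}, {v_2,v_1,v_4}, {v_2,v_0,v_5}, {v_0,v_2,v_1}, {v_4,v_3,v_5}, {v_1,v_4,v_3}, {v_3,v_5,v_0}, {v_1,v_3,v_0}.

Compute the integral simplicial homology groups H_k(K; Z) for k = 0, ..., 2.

H_0 ≅ Z,  H_1 = 0,  H_2 ≅ Z.

Fix the vertex order v_0 < v_1 < v_2 < v_3 < v_4 < v_5 and write every simplex with vertices in increasing order. Then dim K = 2 and the simplices of K are:

  0-simplices (6): [v_0], [v_1], [v_2], [v_3], [v_4], [v_5]
  1-simplices (12): [v_0,v_1], [v_0,v_2], [v_0,v_3], [v_0,v_5], [v_1,v_2], [v_1,v_3], [v_1,v_4], [v_2,v_4], [v_2,v_5], [v_3,v_4], [v_3,v_5], [v_4,v_5]
  2-simplices (8): [v_0,v_1,v_2], [v_0,v_1,v_3], [v_0,v_2,v_5], [v_0,v_3,v_5], [v_1,v_2,v_4], [v_1,v_3,v_4], [v_2,v_4,v_5], [v_3,v_4,v_5]

giving chain groups C_0 ≅ Z^6, C_1 ≅ Z^12, C_2 ≅ Z^8.

Boundary ∂_1: C_1 → C_0 is given by ∂[p,q] = [q] − [p]. For instance
  ∂[v_4,v_5] = [v_5] − [v_4].
This gives a 6×12 integer matrix of rank 5; reducing to Smith normal form yields diagonal entries (1,1,1,1,1).

The boundary map ∂_2: C_2 → C_1 acts by ∂[p,q,r] = [q,r] − [p,r] + [p,q]. For instance
  ∂[v_0,v_1,v_3] = [v_1,v_3] − [v_0,v_3] + [v_0,v_1],
  ∂[v_0,v_3,v_5] = [v_3,v_5] − [v_0,v_5] + [v_0,v_3].
The 12×8 boundary matrix has rank 7 and Smith normal form diag(1,1,1,1,1,1,1).

Computing H_k = (kernel of ∂_k) / (image of ∂_{k+1}):

  H_0: rank C_0 − rank ∂_1 = 6 − 5 = 1, and the invariant factors of ∂_1 are all 1, so H_0 ≅ Z.
  H_1: rank ker ∂_1 − rank ∂_2 = (12 − 5) − 7 = 0, and the invariant factors of ∂_2 are all 1, so H_1 ≅ 0.
  H_2: rank ker ∂_2 − rank ∂_3 = (8 − 7) − 0 = 1, and there is no ∂_3, so H_2 ≅ Z.

As a check, the Euler characteristic is 6 − 12 + 8 = 2, which agrees with 1 − 0 + 1 = 2.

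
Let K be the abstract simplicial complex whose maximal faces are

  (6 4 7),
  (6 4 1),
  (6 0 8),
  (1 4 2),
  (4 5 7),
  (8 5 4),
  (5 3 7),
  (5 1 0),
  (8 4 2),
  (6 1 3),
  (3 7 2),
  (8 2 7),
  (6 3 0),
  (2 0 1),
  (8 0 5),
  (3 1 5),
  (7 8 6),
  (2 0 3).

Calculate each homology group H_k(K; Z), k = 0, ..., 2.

Fix the vertex order 0 < 1 < 2 < 3 < 4 < 5 < 6 < 7 < 8 and write every simplex with vertices in increasing order. Then dim K = 2 and the simplices of K are:

  0-simplices (9): [0], [1], [2], [3], [4], [5], [6], [7], [8]
  1-simplices (27): (27 of them)
  2-simplices (18): [0,1,2], [0,1,5], [0,2,3], [0,3,6], [0,5,8], [0,6,8], [1,2,4], [1,3,5], [1,3,6], [1,4,6], [2,3,7], [2,4,8], [2,7,8], [3,5,7], [4,5,7], [4,5,8], [4,6,7], [6,7,8]

giving chain groups C_0 ≅ Z^9, C_1 ≅ Z^27, C_2 ≅ Z^18.

Boundary ∂_1: C_1 → C_0 maps an edge to its endpoints' difference, ∂[p,q] = q − p. For instance
  ∂[1,4] = [4] − [1].
The 9×27 boundary matrix has rank 8 and Smith normal form diag(1,1,1,1,1,1,1,1).

Boundary ∂_2: C_2 → C_1 sends each 2-simplex [p,q,r] to [q,r] − [p,r] + [p,q]. For instance
  ∂[0,6,8] = [6,8] − [0,8] + [0,6],
  ∂[4,6,7] = [6,7] − [4,7] + [4,6].
This gives a 27×18 integer matrix of rank 18; reducing to Smith normal form yields diagonal entries (1,1,1,1,1,1,1,1,1,1,1,1,1,1,1,1,1,2).

Now H_k = ker ∂_k / im ∂_{k+1}, so:

  H_0: rank C_0 − rank ∂_1 = 9 − 8 = 1, and the invariant factors of ∂_1 are all 1, so H_0 = Z.
  H_1: rank ker ∂_1 − rank ∂_2 = (27 − 8) − 18 = 1, and ∂_2 has invariant factor 2 > 1, so H_1 = Z ⊕ Z/2.
  H_2: rank ker ∂_2 − rank ∂_3 = (18 − 18) − 0 = 0, and there is no ∂_3, so H_2 = 0.

H_0 ≅ Z,  H_1 ≅ Z ⊕ Z/2,  H_2 = 0.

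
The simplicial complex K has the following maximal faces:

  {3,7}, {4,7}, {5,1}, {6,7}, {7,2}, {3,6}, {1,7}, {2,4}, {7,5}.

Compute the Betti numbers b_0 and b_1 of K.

Take the total order 1 < 2 < 3 < 4 < 5 < 6 < 7 on the vertex set. Then K (dimension 1) consists of the simplices:

  0-simplices (7): [1], [2], [3], [4], [5], [6], [7]
  1-simplices (9): [1,5], [1,7], [2,4], [2,7], [3,6], [3,7], [4,7], [5,7], [6,7]

so the chain groups are C_0 ≅ Z^7, C_1 ≅ Z^9.

∂_1: C_1 → C_0 is given by ∂[p,q] = [q] − [p]. For instance
  ∂[2,7] = [7] − [2].
The resulting 7×9 matrix has rank 6, and its Smith normal form has invariant factors (1,1,1,1,1,1).

Reading off H_k = ker ∂_k / im ∂_{k+1}:

  H_0: rank C_0 − rank ∂_1 = 7 − 6 = 1, and the invariant factors of ∂_1 are all 1, so H_0 = Z.
  H_1: rank ker ∂_1 − rank ∂_2 = (9 − 6) − 0 = 3, and there is no ∂_2, so H_1 = Z^3.

As a check, the Euler characteristic is 7 − 9 = -2, which agrees with 1 − 3 = -2.

Hence the Betti numbers are b_0 = 1, b_1 = 3.

b_0 = 1, b_1 = 3.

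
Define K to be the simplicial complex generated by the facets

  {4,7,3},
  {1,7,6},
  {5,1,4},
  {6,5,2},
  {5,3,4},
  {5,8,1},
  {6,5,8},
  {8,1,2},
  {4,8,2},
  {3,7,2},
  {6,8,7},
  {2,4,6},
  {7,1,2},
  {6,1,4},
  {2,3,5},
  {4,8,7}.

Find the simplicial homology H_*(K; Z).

We work with the vertex ordering 1 < 2 < 3 < 4 < 5 < 6 < 7 < 8. The simplices of K, each written with vertices in increasing order, are:

  0-simplices (8): [1], [2], [3], [4], [5], [6], [7], [8]
  1-simplices (24): (24 of them)
  2-simplices (16): [1,2,7], [1,2,8], [1,4,5], [1,4,6], [1,5,8], [1,6,7], [2,3,5], [2,3,7], [2,4,6], [2,4,8], [2,5,6], [3,4,5], [3,4,7], [4,7,8], [5,6,8], [6,7,8]

giving chain groups C_0 ≅ Z^8, C_1 ≅ Z^24, C_2 ≅ Z^16.

∂_1: C_1 → C_0 sends each edge [p,q] (with p < q) to q − p. For instance
  ∂[3,7] = [7] − [3].
As a 8×24 matrix over Z this has rank 7, with invariant factors (1,1,1,1,1,1,1).

Boundary ∂_2: C_2 → C_1 acts by ∂[p,q,r] = [q,r] − [p,r] + [p,q]. For instance
  ∂[6,7,8] = [7,8] − [6,8] + [6,7],
  ∂[1,4,5] = [4,5] − [1,5] + [1,4].
As a 24×16 matrix over Z this has rank 15, with invariant factors (1,1,1,1,1,1,1,1,1,1,1,1,1,1,1).

From H_k ≅ ker(∂_k) / im(∂_{k+1}) we obtain:

  H_0: rank C_0 − rank ∂_1 = 8 − 7 = 1, and the invariant factors of ∂_1 are all 1, so H_0 = Z.
  H_1: rank ker ∂_1 − rank ∂_2 = (24 − 7) − 15 = 2, and the invariant factors of ∂_2 are all 1, so H_1 = Z^2.
  H_2: rank ker ∂_2 − rank ∂_3 = (16 − 15) − 0 = 1, and there is no ∂_3, so H_2 = Z.

H_0 = Z,  H_1 = Z^2,  H_2 = Z.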